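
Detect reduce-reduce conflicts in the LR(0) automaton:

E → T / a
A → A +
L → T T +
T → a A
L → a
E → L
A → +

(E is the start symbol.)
A reduce-reduce conflict occurs when an LR(0) state has two complete items [A → α .] and [B → β .] — both call for a reduction, and with no lookahead the parser cannot choose between them.

Augment with E' → E and build the canonical LR(0) collection (I0 = CLOSURE({[E' → . E]}), then GOTO on every symbol after a dot until no new states appear). It has 13 states:
  I0: { [E → . L], [E → . T / a], [E' → . E], [L → . T T +], [L → . a], [T → . a A] }  — shift
  I1: { [E' → E .] }  — accept
  I2: { [E → L .] }  — reduce
  I3: { [E → T . / a], [L → T . T +], [T → . a A] }  — shift
  I4: { [A → . +], [A → . A +], [L → a .], [T → a . A] }  — shift, reduce
  I5: { [A → + .] }  — reduce
  I6: { [A → A . +], [T → a A .] }  — shift, reduce
  I7: { [A → A + .] }  — reduce
  I8: { [E → T / . a] }  — shift
  I9: { [L → T T . +] }  — shift
  I10: { [A → . +], [A → . A +], [T → a . A] }  — shift
  I11: { [L → T T + .] }  — reduce
  I12: { [E → T / a .] }  — reduce

No state contains more than one complete item.

Answer: No reduce-reduce conflicts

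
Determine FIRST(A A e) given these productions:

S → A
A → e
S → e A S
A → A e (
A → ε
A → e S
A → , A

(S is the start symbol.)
FIRST sets of the non-terminals involved (from the grammar, by fixed-point iteration):
  FIRST(A) = { ',', 'e', ε }

To compute FIRST(A A e), process the symbols left to right:
Symbol A is a non-terminal. Add FIRST(A) \ {ε} = { ',', 'e' }
A is nullable (ε ∈ FIRST(A)), continue to the next symbol.
Symbol A is a non-terminal. Add FIRST(A) \ {ε} = { ',', 'e' }
A is nullable (ε ∈ FIRST(A)), continue to the next symbol.
Symbol e is a terminal. Add 'e' and stop.
FIRST(A A e) = { ',', 'e' }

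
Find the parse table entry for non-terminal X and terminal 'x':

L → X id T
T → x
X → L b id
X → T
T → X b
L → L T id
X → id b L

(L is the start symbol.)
X → L b id, X → T

To find M[X, 'x'], we find productions for X where 'x' is in the predict set (PREDICT(N → α) = (FIRST(α) \ {ε}) ∪ (FOLLOW(N) if α ⇒* ε)).

Relevant sets:
  FIRST(L) = { 'id', 'x' }
  FIRST(T) = { 'id', 'x' }

X → L b id: PREDICT = { 'id', 'x' }
  'x' is in predict set, so this production goes in M[X, 'x']
X → T: PREDICT = { 'id', 'x' }
  'x' is in predict set, so this production goes in M[X, 'x']
X → id b L: PREDICT = { 'id' }

M[X, 'x'] = X → L b id, X → T  (a multiply-defined cell — the grammar is not LL(1))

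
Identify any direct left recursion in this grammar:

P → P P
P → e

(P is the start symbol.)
Direct left recursion occurs when N → N α for some non-terminal N (the right-hand side begins with the left-hand side itself).

P → P P: LEFT RECURSIVE (starts with P)
P → e: starts with e

The grammar has direct left recursion on: P.

Answer: Yes, P is left-recursive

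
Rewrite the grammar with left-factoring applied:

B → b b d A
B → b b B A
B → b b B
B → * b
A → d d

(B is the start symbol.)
B → b b B'
B' → d A
B' → B B''
B'' → A
B'' → ε
B → * b
A → d d

Left-factoring transforms A → αβ₁ | αβ₂ into A → αA' and A' → β₁ | β₂
(α is the longest common prefix among the alternatives). Repeat until
no nonterminal has two alternatives with a common prefix.

Round 1: B has alternatives sharing prefix 'b b'. Introduce B': B → b b B'
  Add: B' → d A
  Add: B' → B A
  Add: B' → B

Round 2: B' has alternatives sharing prefix 'B'. Introduce B'': B' → B B''
  Add: B'' → A
  Add: B'' → ε

No remaining common prefixes — done.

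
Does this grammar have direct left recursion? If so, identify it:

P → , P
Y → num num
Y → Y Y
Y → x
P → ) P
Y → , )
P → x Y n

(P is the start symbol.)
Yes, Y is left-recursive

P → , P: starts with ','
Y → num num: starts with num
Y → Y Y: LEFT RECURSIVE (starts with Y)
Y → x: starts with x
P → ) P: starts with ')'
Y → , ): starts with ','
P → x Y n: starts with x

The grammar has direct left recursion on: Y.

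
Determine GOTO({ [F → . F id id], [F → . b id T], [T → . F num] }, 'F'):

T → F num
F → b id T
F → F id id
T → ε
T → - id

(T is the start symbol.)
GOTO(I, 'F') = CLOSURE({ [A → αX.β] : [A → α.Xβ] ∈ I, X = 'F' })

Items with dot before 'F', with the dot advanced:
  [F → . F id id] → [F → F . id id]
  [T → . F num] → [T → F . num]
Closure adds nothing (no advanced item has the dot before a non-terminal).

GOTO = { [F → F . id id], [T → F . num] }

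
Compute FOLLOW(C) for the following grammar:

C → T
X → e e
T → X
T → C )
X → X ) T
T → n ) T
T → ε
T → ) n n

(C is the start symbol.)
C is the start symbol, so $ ∈ FOLLOW(C).
In T → C ): C is followed by ')', add FIRST(')') \ {ε} = { ')' }

Taking the union: FOLLOW(C) = { $, ')' }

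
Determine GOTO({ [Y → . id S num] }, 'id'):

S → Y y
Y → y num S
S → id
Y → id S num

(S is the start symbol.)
{ [S → . Y y], [S → . id], [Y → . id S num], [Y → . y num S], [Y → id . S num] }

GOTO(I, 'id') = CLOSURE({ [A → αX.β] : [A → α.Xβ] ∈ I, X = 'id' })

Items with dot before 'id', with the dot advanced:
  [Y → . id S num] → [Y → id . S num]
Closure of the advanced items:
  [Y → id . S num] has the dot before S: add [S → . Y y], [S → . id]
  [S → . Y y] has the dot before Y: add [Y → . y num S], [Y → . id S num]

GOTO = { [S → . Y y], [S → . id], [Y → . id S num], [Y → . y num S], [Y → id . S num] }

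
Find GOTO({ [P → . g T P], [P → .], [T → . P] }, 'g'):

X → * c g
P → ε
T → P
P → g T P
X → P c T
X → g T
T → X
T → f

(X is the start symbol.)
GOTO(I, 'g') = CLOSURE({ [A → αX.β] : [A → α.Xβ] ∈ I, X = 'g' })

Items with dot before 'g', with the dot advanced:
  [P → . g T P] → [P → g . T P]
Closure of the advanced items:
  [P → g . T P] has the dot before T: add [T → . P], [T → . X], [T → . f]
  [T → . P] has the dot before P: add [P → .], [P → . g T P]
  [T → . X] has the dot before X: add [X → . * c g], [X → . P c T], [X → . g T]

GOTO = { [P → . g T P], [P → .], [P → g . T P], [T → . P], [T → . X], [T → . f], [X → . * c g], [X → . P c T], [X → . g T] }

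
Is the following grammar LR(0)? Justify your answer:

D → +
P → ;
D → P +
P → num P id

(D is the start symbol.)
Yes, the grammar is LR(0)

Augment with D' → D and build the canonical LR(0) collection (I0 = CLOSURE({[D' → . D]}), then GOTO on every symbol after a dot until no new states appear). It has 9 states:
  I0: { [D → . +], [D → . P +], [D' → . D], [P → . ;], [P → . num P id] }  — shift
  I1: { [D → + .] }  — reduce
  I2: { [P → ; .] }  — reduce
  I3: { [D' → D .] }  — accept
  I4: { [D → P . +] }  — shift
  I5: { [P → . ;], [P → . num P id], [P → num . P id] }  — shift
  I6: { [P → num P . id] }  — shift
  I7: { [P → num P id .] }  — reduce
  I8: { [D → P + .] }  — reduce

Every state is either a pure shift/goto state or contains exactly one complete item and nothing to shift — no conflicts. The grammar is LR(0).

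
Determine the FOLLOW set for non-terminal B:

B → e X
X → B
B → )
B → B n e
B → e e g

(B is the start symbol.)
{ $, 'n' }

B is the start symbol, so $ ∈ FOLLOW(B).
In X → B: B is at the end, add FOLLOW(X)
In B → B n e: B is followed by n e, add FIRST(n e) \ {ε} = { 'n' }

The FOLLOW sets referred to above (computed the same way, to a fixed point):
  FOLLOW(X) = { $, 'n' }

Taking the union: FOLLOW(B) = { $, 'n' }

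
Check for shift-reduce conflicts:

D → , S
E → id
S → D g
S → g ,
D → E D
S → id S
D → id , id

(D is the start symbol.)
Augment with D' → D and build the canonical LR(0) collection (I0 = CLOSURE({[D' → . D]}), then GOTO on every symbol after a dot until no new states appear). It has 17 states:
  I0: { [D → . , S], [D → . E D], [D → . id , id], [D' → . D], [E → . id] }  — shift
  I1: { [D → , . S], [D → . , S], [D → . E D], [D → . id , id], [E → . id], [S → . D g], [S → . g ,], [S → . id S] }  — shift
  I2: { [D' → D .] }  — accept
  I3: { [D → . , S], [D → . E D], [D → . id , id], [D → E . D], [E → . id] }  — shift
  I4: { [D → id . , id], [E → id .] }  — shift, reduce
  I5: { [D → id , . id] }  — shift
  I6: { [D → id , id .] }  — reduce
  I7: { [D → E D .] }  — reduce
  I8: { [S → D . g] }  — shift
  I9: { [D → , S .] }  — reduce
  I10: { [S → g . ,] }  — shift
  I11: { [D → . , S], [D → . E D], [D → . id , id], [D → id . , id], [E → . id], [E → id .], [S → . D g], [S → . g ,], [S → . id S], [S → id . S] }  — shift, reduce
  I12: { [D → , . S], [D → . , S], [D → . E D], [D → . id , id], [D → id , . id], [E → . id], [S → . D g], [S → . g ,], [S → . id S] }  — shift
  I13: { [S → id S .] }  — reduce
  I14: { [D → . , S], [D → . E D], [D → . id , id], [D → id , id .], [D → id . , id], [E → . id], [E → id .], [S → . D g], [S → . g ,], [S → . id S], [S → id . S] }  — shift, 2 reduces
  I15: { [S → g , .] }  — reduce
  I16: { [S → D g .] }  — reduce

I4 contains reduce item [E → id .] and shift item [D → id . , id] — shift-reduce conflict.
I11 contains reduce item [E → id .] and shift items [D → . , S], [D → . id , id], [D → id . , id], [E → . id], [S → . g ,], [S → . id S] — shift-reduce conflict.
I14 contains reduce items [D → id , id .], [E → id .] and shift items [D → . , S], [D → . id , id], [D → id . , id], [E → . id], [S → . g ,], [S → . id S] — shift-reduce conflict.

Answer: Yes — I4: [E → id .] vs [D → id . , id]; I11: [E → id .] vs [D → . , S]; I14: [D → id , id .] vs [D → . , S]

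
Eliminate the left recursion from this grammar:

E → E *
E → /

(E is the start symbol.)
E is directly left-recursive. The standard transformation for
  A → A α₁ | ... | A α_m | β₁ | ... | β_n
is
  A  → β₁ A' | ... | β_n A'
  A' → α₁ A' | ... | α_m A' | ε

E → / becomes E → / E'
E → E * becomes E' → * E'
Add E' → ε

Resulting grammar:
E → / E'
E' → * E'
E' → ε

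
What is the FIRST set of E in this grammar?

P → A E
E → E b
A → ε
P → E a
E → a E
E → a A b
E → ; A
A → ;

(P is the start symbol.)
To compute FIRST(E), examine every production with E on the left-hand side, reading each right-hand side left to right until a non-nullable symbol is reached.

From E → E b:
  - E is the symbol being defined: contributes nothing new
    E is not nullable, so stop
From E → a E:
  - a is a terminal: add 'a' and stop
From E → a A b:
  - a is a terminal: add 'a' and stop
From E → ; A:
  - ';' is a terminal: add ';' and stop

Collecting: FIRST(E) = { ';', 'a' }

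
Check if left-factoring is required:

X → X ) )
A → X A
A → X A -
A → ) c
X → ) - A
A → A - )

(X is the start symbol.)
Yes, A has productions with common prefix 'X A'

Left-factoring is needed when two productions for the same non-terminal
share a common prefix on the right-hand side.

Productions for X:
  X → X ) )
  X → ) - A
Productions for A:
  A → X A
  A → X A -
  A → ) c
  A → A - )

Found common prefix 'X A' in productions for A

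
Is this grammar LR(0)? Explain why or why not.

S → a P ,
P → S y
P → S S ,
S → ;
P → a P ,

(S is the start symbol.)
Augment with S' → S and build the canonical LR(0) collection (I0 = CLOSURE({[S' → . S]}), then GOTO on every symbol after a dot until no new states appear). It has 13 states:
  I0: { [S → . ;], [S → . a P ,], [S' → . S] }  — shift
  I1: { [S → ; .] }  — reduce
  I2: { [S' → S .] }  — accept
  I3: { [P → . S S ,], [P → . S y], [P → . a P ,], [S → . ;], [S → . a P ,], [S → a . P ,] }  — shift
  I4: { [S → a P . ,] }  — shift
  I5: { [P → S . S ,], [P → S . y], [S → . ;], [S → . a P ,] }  — shift
  I6: { [P → . S S ,], [P → . S y], [P → . a P ,], [P → a . P ,], [S → . ;], [S → . a P ,], [S → a . P ,] }  — shift
  I7: { [P → a P . ,], [S → a P . ,] }  — shift
  I8: { [P → a P , .], [S → a P , .] }  — 2 reduces
  I9: { [P → S S . ,] }  — shift
  I10: { [P → S y .] }  — reduce
  I11: { [P → S S , .] }  — reduce
  I12: { [S → a P , .] }  — reduce

Conflict in state I8:
  Reduce-reduce conflict: [P → a P , .] and [S → a P , .]
So the grammar is NOT LR(0).

Answer: No. Reduce-reduce conflict: [P → a P , .] and [S → a P , .]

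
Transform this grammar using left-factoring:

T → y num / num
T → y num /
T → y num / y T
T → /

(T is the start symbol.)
T → y num / T'
T' → num
T' → ε
T' → y T
T → /

Left-factoring transforms A → αβ₁ | αβ₂ into A → αA' and A' → β₁ | β₂
(α is the longest common prefix among the alternatives). Repeat until
no nonterminal has two alternatives with a common prefix.

Round 1: T has alternatives sharing prefix 'y num /'. Introduce T': T → y num / T'
  Add: T' → num
  Add: T' → ε
  Add: T' → y T

No remaining common prefixes — done.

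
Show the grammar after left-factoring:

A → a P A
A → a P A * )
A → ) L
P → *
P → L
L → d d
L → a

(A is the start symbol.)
A → a P A A'
A' → ε
A' → * )
A → ) L
P → *
P → L
L → d d
L → a

Left-factoring transforms A → αβ₁ | αβ₂ into A → αA' and A' → β₁ | β₂
(α is the longest common prefix among the alternatives). Repeat until
no nonterminal has two alternatives with a common prefix.

Round 1: A has alternatives sharing prefix 'a P A'. Introduce A': A → a P A A'
  Add: A' → ε
  Add: A' → * )

No remaining common prefixes — done.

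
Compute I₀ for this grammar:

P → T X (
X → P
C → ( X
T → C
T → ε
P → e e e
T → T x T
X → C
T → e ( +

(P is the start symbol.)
First, augment the grammar with P' → P
I₀ = CLOSURE({ [P' → . P] }):
  [P' → . P] has the dot before P: add [P → . T X (], [P → . e e e]
  [P → . T X (] has the dot before T: add [T → . C], [T → .], [T → . T x T], [T → . e ( +]
  [T → . C] has the dot before C: add [C → . ( X]
No further items can be added.

I₀ = { [C → . ( X], [P → . T X (], [P → . e e e], [P' → . P], [T → . C], [T → . T x T], [T → . e ( +], [T → .] }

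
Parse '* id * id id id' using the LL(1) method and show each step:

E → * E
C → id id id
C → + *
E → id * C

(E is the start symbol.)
Stack is shown with the top on the left.

Stack       Input              Action
-------------------------------------
E $         * id * id id id $  output E → * E
* E $       * id * id id id $  match '*'
E $         id * id id id $    output E → id * C
id * C $    id * id id id $    match 'id'
* C $       * id id id $       match '*'
C $         id id id $         output C → id id id
id id id $  id id id $         match 'id'
id id $     id id $            match 'id'
id $        id $               match 'id'
$           $                  accept

The string is accepted.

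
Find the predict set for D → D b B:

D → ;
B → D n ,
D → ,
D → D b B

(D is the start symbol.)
{ ',', ';' }

PREDICT(D → D b B) = (FIRST(RHS) \ {ε}) ∪ (FOLLOW(D) if ε ∈ FIRST(RHS), i.e. RHS ⇒* ε)
FIRST(D) = { ',', ';' }
FIRST(D b B) = { ',', ';' }
ε ∉ FIRST(D b B), so FOLLOW(D) is not added.
PREDICT(D → D b B) = { ',', ';' }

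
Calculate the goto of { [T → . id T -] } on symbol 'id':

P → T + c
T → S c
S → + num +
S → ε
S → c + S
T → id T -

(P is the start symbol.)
GOTO(I, 'id') = CLOSURE({ [A → αX.β] : [A → α.Xβ] ∈ I, X = 'id' })

Items with dot before 'id', with the dot advanced:
  [T → . id T -] → [T → id . T -]
Closure of the advanced items:
  [T → id . T -] has the dot before T: add [T → . S c], [T → . id T -]
  [T → . S c] has the dot before S: add [S → . + num +], [S → .], [S → . c + S]

GOTO = { [S → . + num +], [S → . c + S], [S → .], [T → . S c], [T → . id T -], [T → id . T -] }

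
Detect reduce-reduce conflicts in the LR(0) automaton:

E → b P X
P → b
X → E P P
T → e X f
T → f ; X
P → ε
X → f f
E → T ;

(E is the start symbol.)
No reduce-reduce conflicts

A reduce-reduce conflict occurs when an LR(0) state has two complete items [A → α .] and [B → β .] — both call for a reduction, and with no lookahead the parser cannot choose between them.

Augment with E' → E and build the canonical LR(0) collection (I0 = CLOSURE({[E' → . E]}), then GOTO on every symbol after a dot until no new states appear). It has 19 states:
  I0: { [E → . T ;], [E → . b P X], [E' → . E], [T → . e X f], [T → . f ; X] }  — shift
  I1: { [E' → E .] }  — accept
  I2: { [E → T . ;] }  — shift
  I3: { [E → b . P X], [P → . b], [P → .] }  — shift, reduce
  I4: { [E → . T ;], [E → . b P X], [T → . e X f], [T → . f ; X], [T → e . X f], [X → . E P P], [X → . f f] }  — shift
  I5: { [T → f . ; X] }  — shift
  I6: { [E → . T ;], [E → . b P X], [T → . e X f], [T → . f ; X], [T → f ; . X], [X → . E P P], [X → . f f] }  — shift
  I7: { [P → . b], [P → .], [X → E . P P] }  — shift, reduce
  I8: { [T → f ; X .] }  — reduce
  I9: { [T → f . ; X], [X → f . f] }  — shift
  I10: { [X → f f .] }  — reduce
  I11: { [P → . b], [P → .], [X → E P . P] }  — shift, reduce
  I12: { [P → b .] }  — reduce
  I13: { [X → E P P .] }  — reduce
  I14: { [T → e X . f] }  — shift
  I15: { [T → e X f .] }  — reduce
  I16: { [E → . T ;], [E → . b P X], [E → b P . X], [T → . e X f], [T → . f ; X], [X → . E P P], [X → . f f] }  — shift
  I17: { [E → b P X .] }  — reduce
  I18: { [E → T ; .] }  — reduce

No state contains more than one complete item.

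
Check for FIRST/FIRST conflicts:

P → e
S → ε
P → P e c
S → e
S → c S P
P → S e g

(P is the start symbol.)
Yes. P → e / P → P e c on { 'e' }; P → e / P → S e g on { 'e' }; P → P e c / P → S e g on { 'c', 'e' }

A FIRST/FIRST conflict occurs when two productions N → α and N → β for the same non-terminal have FIRST(α) ∩ FIRST(β) ≠ ∅ (with ε ∈ FIRST of a nullable right-hand side, so two nullable alternatives also conflict).

FIRST sets of the non-terminals at (or reachable through a nullable prefix from) the front of some alternative:
  FIRST(P) = { 'c', 'e' }
  FIRST(S) = { 'c', 'e', ε }

Productions for P:
  P → e: FIRST = { 'e' }
  P → P e c: FIRST = { 'c', 'e' }
  P → S e g: FIRST = { 'c', 'e' }
Productions for S:
  S → ε: FIRST = { ε }
  S → e: FIRST = { 'e' }
  S → c S P: FIRST = { 'c' }

Conflict for P: P → e and P → P e c
  Overlap: { 'e' }
Conflict for P: P → e and P → S e g
  Overlap: { 'e' }
Conflict for P: P → P e c and P → S e g
  Overlap: { 'c', 'e' }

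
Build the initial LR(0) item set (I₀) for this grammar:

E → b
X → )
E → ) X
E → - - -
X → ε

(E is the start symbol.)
{ [E → . ) X], [E → . - - -], [E → . b], [E' → . E] }

First, augment the grammar with E' → E
I₀ = CLOSURE({ [E' → . E] }):
  [E' → . E] has the dot before E: add [E → . b], [E → . ) X], [E → . - - -]
No further items can be added.

I₀ = { [E → . ) X], [E → . - - -], [E → . b], [E' → . E] }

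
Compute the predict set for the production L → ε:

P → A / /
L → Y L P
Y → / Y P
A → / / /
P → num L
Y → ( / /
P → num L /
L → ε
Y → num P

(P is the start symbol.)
{ $, '(', '/', 'num' }

PREDICT(L → ε) = (FIRST(RHS) \ {ε}) ∪ (FOLLOW(L) if ε ∈ FIRST(RHS), i.e. RHS ⇒* ε)
The right-hand side is ε (FIRST(ε) = { ε }), so the predict set is FOLLOW(L) = { $, '(', '/', 'num' }
PREDICT(L → ε) = { $, '(', '/', 'num' }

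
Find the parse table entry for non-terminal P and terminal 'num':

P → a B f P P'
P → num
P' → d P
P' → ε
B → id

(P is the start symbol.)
P → num

To find M[P, 'num'], we find productions for P where 'num' is in the predict set (PREDICT(N → α) = (FIRST(α) \ {ε}) ∪ (FOLLOW(N) if α ⇒* ε)).

P → a B f P P': PREDICT = { 'a' }
P → num: PREDICT = { 'num' }
  'num' is in predict set, so this production goes in M[P, 'num']

M[P, 'num'] = P → num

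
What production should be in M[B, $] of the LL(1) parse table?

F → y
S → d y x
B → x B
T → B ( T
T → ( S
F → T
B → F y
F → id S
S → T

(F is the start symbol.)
To find M[B, $], we find productions for B where $ is in the predict set (PREDICT(N → α) = (FIRST(α) \ {ε}) ∪ (FOLLOW(N) if α ⇒* ε)).

Relevant sets:
  FIRST(F) = { '(', 'id', 'x', 'y' }

B → x B: PREDICT = { 'x' }
B → F y: PREDICT = { '(', 'id', 'x', 'y' }

M[B, $] is empty (no production applies)

Answer: Empty (error entry)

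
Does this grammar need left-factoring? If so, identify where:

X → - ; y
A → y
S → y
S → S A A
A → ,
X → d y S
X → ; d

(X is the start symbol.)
No, left-factoring is not needed

Left-factoring is needed when two productions for the same non-terminal
share a common prefix on the right-hand side.

Productions for X:
  X → - ; y
  X → d y S
  X → ; d
Productions for A:
  A → y
  A → ,
Productions for S:
  S → y
  S → S A A

No common prefixes found.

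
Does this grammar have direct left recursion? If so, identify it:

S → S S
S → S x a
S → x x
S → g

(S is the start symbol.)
Yes, S is left-recursive

S → S S: LEFT RECURSIVE (starts with S)
S → S x a: LEFT RECURSIVE (starts with S)
S → x x: starts with x
S → g: starts with g

The grammar has direct left recursion on: S.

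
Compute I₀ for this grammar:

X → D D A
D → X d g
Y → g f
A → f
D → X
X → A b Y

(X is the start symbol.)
First, augment the grammar with X' → X
I₀ = CLOSURE({ [X' → . X] }):
  [X' → . X] has the dot before X: add [X → . D D A], [X → . A b Y]
  [X → . D D A] has the dot before D: add [D → . X d g], [D → . X]
  [X → . A b Y] has the dot before A: add [A → . f]
No further items can be added.

I₀ = { [A → . f], [D → . X d g], [D → . X], [X → . A b Y], [X → . D D A], [X' → . X] }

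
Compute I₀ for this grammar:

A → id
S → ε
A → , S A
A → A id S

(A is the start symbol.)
{ [A → . , S A], [A → . A id S], [A → . id], [A' → . A] }

First, augment the grammar with A' → A
I₀ = CLOSURE({ [A' → . A] }):
  [A' → . A] has the dot before A: add [A → . id], [A → . , S A], [A → . A id S]
No further items can be added.

I₀ = { [A → . , S A], [A → . A id S], [A → . id], [A' → . A] }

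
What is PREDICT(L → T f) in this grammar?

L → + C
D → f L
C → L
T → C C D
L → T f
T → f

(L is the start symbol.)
{ '+', 'f' }

PREDICT(L → T f) = (FIRST(RHS) \ {ε}) ∪ (FOLLOW(L) if ε ∈ FIRST(RHS), i.e. RHS ⇒* ε)
FIRST(T) = { '+', 'f' }
FIRST(T f) = { '+', 'f' }
ε ∉ FIRST(T f), so FOLLOW(L) is not added.
PREDICT(L → T f) = { '+', 'f' }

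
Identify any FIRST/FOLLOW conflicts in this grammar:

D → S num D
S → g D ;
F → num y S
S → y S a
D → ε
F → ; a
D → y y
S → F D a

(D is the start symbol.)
Yes. D → S num D with FOLLOW(D) on { ';' }

A FIRST/FOLLOW conflict occurs when a non-terminal N has a nullable alternative N → β (β ⇒* ε) and another alternative N → α with FIRST(α) ∩ FOLLOW(N) ≠ ∅: on such a lookahead the parser cannot decide between expanding α and letting N vanish via β.

Nullable non-terminals: D.
FIRST sets used below: FIRST(S) = { ';', 'g', 'num', 'y' }

D: nullable alternative(s) D → ε; FOLLOW(D) = { $, ';', 'a' }
  D → S num D: FIRST \ {ε} = { ';', 'g', 'num', 'y' } — overlaps FOLLOW(D) on { ';' }: CONFLICT
  D → ε: FIRST \ {ε} = { } — this is the only nullable alternative, skip
  D → y y: FIRST \ {ε} = { 'y' } — disjoint from FOLLOW(D)

F, S have no nullable alternative, so no FIRST/FOLLOW check is needed there.

So the grammar has 1 FIRST/FOLLOW conflict (marked CONFLICT above).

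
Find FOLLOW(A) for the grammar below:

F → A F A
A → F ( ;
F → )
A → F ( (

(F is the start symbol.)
To compute FOLLOW(A), find every occurrence of A on a right-hand side N → α A β: add FIRST(β) \ {ε}, and if β is empty or nullable also add FOLLOW(N). Iterate to a fixed point.

In F → A F A: A is followed by F A, add FIRST(F A) \ {ε} = { ')' }
In F → A F A: A is at the end, add FOLLOW(F)

The FOLLOW sets referred to above (computed the same way, to a fixed point):
  FOLLOW(F) = { $, '(', ')' }

Taking the union: FOLLOW(A) = { $, '(', ')' }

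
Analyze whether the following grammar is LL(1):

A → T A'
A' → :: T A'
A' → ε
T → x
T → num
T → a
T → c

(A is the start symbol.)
Yes, the grammar is LL(1).

Relevant sets:
  FOLLOW(A') = { $ }

For A':
  PREDICT(A' → :: T A') = { '::' }
  PREDICT(A' → ε) = { $ }
For T:
  PREDICT(T → x) = { 'x' }
  PREDICT(T → num) = { 'num' }
  PREDICT(T → a) = { 'a' }
  PREDICT(T → c) = { 'c' }
A has a single production, so nothing to check there.

All predict sets are disjoint. The grammar IS LL(1).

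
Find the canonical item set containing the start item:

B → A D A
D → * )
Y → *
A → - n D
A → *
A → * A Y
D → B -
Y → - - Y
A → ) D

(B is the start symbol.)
{ [A → . ) D], [A → . * A Y], [A → . *], [A → . - n D], [B → . A D A], [B' → . B] }

First, augment the grammar with B' → B
I₀ = CLOSURE({ [B' → . B] }):
  [B' → . B] has the dot before B: add [B → . A D A]
  [B → . A D A] has the dot before A: add [A → . - n D], [A → . *], [A → . * A Y], [A → . ) D]
No further items can be added.

I₀ = { [A → . ) D], [A → . * A Y], [A → . *], [A → . - n D], [B → . A D A], [B' → . B] }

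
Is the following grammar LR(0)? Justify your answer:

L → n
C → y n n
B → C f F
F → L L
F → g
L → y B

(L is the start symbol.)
Yes, the grammar is LR(0)

A grammar is LR(0) if no state in the canonical LR(0) collection has:
  - both a shift item (dot before a terminal) and a complete item (shift-reduce conflict), or
  - two or more complete items (reduce-reduce conflict; the accept item [L' → L .] counts as a complete item here).

Augment with L' → L and build the canonical LR(0) collection (I0 = CLOSURE({[L' → . L]}), then GOTO on every symbol after a dot until no new states appear). It has 14 states:
  I0: { [L → . n], [L → . y B], [L' → . L] }  — shift
  I1: { [L' → L .] }  — accept
  I2: { [L → n .] }  — reduce
  I3: { [B → . C f F], [C → . y n n], [L → y . B] }  — shift
  I4: { [L → y B .] }  — reduce
  I5: { [B → C . f F] }  — shift
  I6: { [C → y . n n] }  — shift
  I7: { [C → y n . n] }  — shift
  I8: { [C → y n n .] }  — reduce
  I9: { [B → C f . F], [F → . L L], [F → . g], [L → . n], [L → . y B] }  — shift
  I10: { [B → C f F .] }  — reduce
  I11: { [F → L . L], [L → . n], [L → . y B] }  — shift
  I12: { [F → g .] }  — reduce
  I13: { [F → L L .] }  — reduce

Every state is either a pure shift/goto state or contains exactly one complete item and nothing to shift — no conflicts. The grammar is LR(0).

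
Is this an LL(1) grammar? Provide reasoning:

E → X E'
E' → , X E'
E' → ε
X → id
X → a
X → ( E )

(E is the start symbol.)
Yes, the grammar is LL(1).

A grammar is LL(1) if for each non-terminal N with multiple productions, the predict sets of those productions are pairwise disjoint, where PREDICT(N → α) = (FIRST(α) \ {ε}) ∪ (FOLLOW(N) if α ⇒* ε).

Relevant sets:
  FOLLOW(E') = { $, ')' }

For E':
  PREDICT(E' → ',' X E') = { ',' }
  PREDICT(E' → ε) = { $, ')' }
For X:
  PREDICT(X → id) = { 'id' }
  PREDICT(X → a) = { 'a' }
  PREDICT(X → '(' E ')') = { '(' }
E has a single production, so nothing to check there.

All predict sets are disjoint. The grammar IS LL(1).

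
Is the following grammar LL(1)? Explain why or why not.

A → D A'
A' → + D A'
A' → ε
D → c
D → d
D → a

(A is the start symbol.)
Yes, the grammar is LL(1).

Relevant sets:
  FOLLOW(A') = { $ }

For A':
  PREDICT(A' → '+' D A') = { '+' }
  PREDICT(A' → ε) = { $ }
For D:
  PREDICT(D → c) = { 'c' }
  PREDICT(D → d) = { 'd' }
  PREDICT(D → a) = { 'a' }
A has a single production, so nothing to check there.

All predict sets are disjoint. The grammar IS LL(1).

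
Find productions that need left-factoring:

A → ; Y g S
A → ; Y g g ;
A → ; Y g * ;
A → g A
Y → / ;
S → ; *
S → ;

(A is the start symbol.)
Left-factoring is needed when two productions for the same non-terminal
share a common prefix on the right-hand side.

Productions for A:
  A → ; Y g S
  A → ; Y g g ;
  A → ; Y g * ;
  A → g A
Productions for S:
  S → ; *
  S → ;

Found common prefix '; Y g' in productions for A
Found common prefix ';' in productions for S

Answer: Yes, A has productions with common prefix '; Y g'; S has productions with common prefix ';'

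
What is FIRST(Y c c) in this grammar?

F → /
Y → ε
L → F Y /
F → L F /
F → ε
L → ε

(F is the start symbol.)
FIRST sets of the non-terminals involved (from the grammar, by fixed-point iteration):
  FIRST(Y) = { ε }

To compute FIRST(Y c c), process the symbols left to right:
Symbol Y is a non-terminal. Add FIRST(Y) \ {ε} = { }
Y is nullable (ε ∈ FIRST(Y)), continue to the next symbol.
Symbol c is a terminal. Add 'c' and stop.
FIRST(Y c c) = { 'c' }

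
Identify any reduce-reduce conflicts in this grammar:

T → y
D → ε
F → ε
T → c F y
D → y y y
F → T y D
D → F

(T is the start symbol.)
Yes — I6: [D → .] vs [F → .]

A reduce-reduce conflict occurs when an LR(0) state has two complete items [A → α .] and [B → β .] — both call for a reduction, and with no lookahead the parser cannot choose between them.

Augment with T' → T and build the canonical LR(0) collection (I0 = CLOSURE({[T' → . T]}), then GOTO on every symbol after a dot until no new states appear). It has 13 states:
  I0: { [T → . c F y], [T → . y], [T' → . T] }  — shift
  I1: { [T' → T .] }  — accept
  I2: { [F → . T y D], [F → .], [T → . c F y], [T → . y], [T → c . F y] }  — shift, reduce
  I3: { [T → y .] }  — reduce
  I4: { [T → c F . y] }  — shift
  I5: { [F → T . y D] }  — shift
  I6: { [D → . F], [D → . y y y], [D → .], [F → . T y D], [F → .], [F → T y . D], [T → . c F y], [T → . y] }  — shift, 2 reduces
  I7: { [F → T y D .] }  — reduce
  I8: { [D → F .] }  — reduce
  I9: { [D → y . y y], [T → y .] }  — shift, reduce
  I10: { [D → y y . y] }  — shift
  I11: { [D → y y y .] }  — reduce
  I12: { [T → c F y .] }  — reduce

I6 contains complete items [D → .], [F → .] — reduce-reduce conflict.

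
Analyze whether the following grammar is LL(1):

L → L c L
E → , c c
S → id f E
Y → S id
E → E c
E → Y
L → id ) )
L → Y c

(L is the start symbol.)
No. Predict set conflict for L: { 'id' }

Relevant sets:
  FIRST(L) = { 'id' }
  FIRST(Y) = { 'id' }
  FIRST(E) = { ',', 'id' }

For L:
  PREDICT(L → L c L) = { 'id' }
  PREDICT(L → id ')' ')') = { 'id' }
  PREDICT(L → Y c) = { 'id' }
For E:
  PREDICT(E → ',' c c) = { ',' }
  PREDICT(E → E c) = { ',', 'id' }
  PREDICT(E → Y) = { 'id' }
S, Y have a single production, so nothing to check there.

Conflict found: Predict set conflict for L: { 'id' }
The grammar is NOT LL(1).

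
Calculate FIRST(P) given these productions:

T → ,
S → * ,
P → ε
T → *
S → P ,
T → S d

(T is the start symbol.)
To compute FIRST(P), examine every production with P on the left-hand side, reading each right-hand side left to right until a non-nullable symbol is reached.

From P → ε:
  - ε-production, so ε ∈ FIRST(P)

Collecting: FIRST(P) = { ε }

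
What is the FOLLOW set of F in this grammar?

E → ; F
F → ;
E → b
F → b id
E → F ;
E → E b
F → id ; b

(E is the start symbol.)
{ $, ';', 'b' }

To compute FOLLOW(F), find every occurrence of F on a right-hand side N → α F β: add FIRST(β) \ {ε}, and if β is empty or nullable also add FOLLOW(N). Iterate to a fixed point.

In E → ; F: F is at the end, add FOLLOW(E)
In E → F ;: F is followed by ';', add FIRST(';') \ {ε} = { ';' }

The FOLLOW sets referred to above (computed the same way, to a fixed point):
  FOLLOW(E) = { $, 'b' }

Taking the union: FOLLOW(F) = { $, ';', 'b' }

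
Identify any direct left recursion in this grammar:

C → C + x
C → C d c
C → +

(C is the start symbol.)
C → C + x: LEFT RECURSIVE (starts with C)
C → C d c: LEFT RECURSIVE (starts with C)
C → +: starts with '+'

The grammar has direct left recursion on: C.

Answer: Yes, C is left-recursive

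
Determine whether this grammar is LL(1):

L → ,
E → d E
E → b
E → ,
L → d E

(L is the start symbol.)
For L:
  PREDICT(L → ',') = { ',' }
  PREDICT(L → d E) = { 'd' }
For E:
  PREDICT(E → d E) = { 'd' }
  PREDICT(E → b) = { 'b' }
  PREDICT(E → ',') = { ',' }

All predict sets are disjoint. The grammar IS LL(1).

Answer: Yes, the grammar is LL(1).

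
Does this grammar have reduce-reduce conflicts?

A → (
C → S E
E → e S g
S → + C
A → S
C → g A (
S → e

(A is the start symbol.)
No reduce-reduce conflicts

A reduce-reduce conflict occurs when an LR(0) state has two complete items [A → α .] and [B → β .] — both call for a reduction, and with no lookahead the parser cannot choose between them.

Augment with A' → A and build the canonical LR(0) collection (I0 = CLOSURE({[A' → . A]}), then GOTO on every symbol after a dot until no new states appear). It has 15 states:
  I0: { [A → . (], [A → . S], [A' → . A], [S → . + C], [S → . e] }  — shift
  I1: { [A → ( .] }  — reduce
  I2: { [C → . S E], [C → . g A (], [S → + . C], [S → . + C], [S → . e] }  — shift
  I3: { [A' → A .] }  — accept
  I4: { [A → S .] }  — reduce
  I5: { [S → e .] }  — reduce
  I6: { [S → + C .] }  — reduce
  I7: { [C → S . E], [E → . e S g] }  — shift
  I8: { [A → . (], [A → . S], [C → g . A (], [S → . + C], [S → . e] }  — shift
  I9: { [C → g A . (] }  — shift
  I10: { [C → g A ( .] }  — reduce
  I11: { [C → S E .] }  — reduce
  I12: { [E → e . S g], [S → . + C], [S → . e] }  — shift
  I13: { [E → e S . g] }  — shift
  I14: { [E → e S g .] }  — reduce

No state contains more than one complete item.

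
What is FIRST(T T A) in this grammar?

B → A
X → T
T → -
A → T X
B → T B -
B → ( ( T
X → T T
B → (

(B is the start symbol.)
FIRST sets of the non-terminals involved (from the grammar, by fixed-point iteration):
  FIRST(T) = { '-' }

To compute FIRST(T T A), process the symbols left to right:
Symbol T is a non-terminal. Add FIRST(T) \ {ε} = { '-' }
T is not nullable (ε ∉ FIRST(T)), so stop here.
FIRST(T T A) = { '-' }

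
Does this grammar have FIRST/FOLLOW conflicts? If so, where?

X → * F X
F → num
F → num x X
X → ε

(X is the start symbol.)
Yes. X → '*' F X with FOLLOW(X) on { '*' }

Nullable non-terminals: X.

X: nullable alternative(s) X → ε; FOLLOW(X) = { $, '*' }
  X → * F X: FIRST \ {ε} = { '*' } — overlaps FOLLOW(X) on { '*' }: CONFLICT
  X → ε: FIRST \ {ε} = { } — this is the only nullable alternative, skip

F has no nullable alternative, so no FIRST/FOLLOW check is needed there.

So the grammar has 1 FIRST/FOLLOW conflict (marked CONFLICT above).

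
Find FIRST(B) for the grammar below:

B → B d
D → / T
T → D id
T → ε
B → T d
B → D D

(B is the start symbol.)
To compute FIRST(B), examine every production with B on the left-hand side, reading each right-hand side left to right until a non-nullable symbol is reached.

FIRST sets of the other non-terminals involved (by the same procedure, iterated to a fixed point):
  FIRST(T) = { '/', ε }
  FIRST(D) = { '/' }

From B → B d:
  - B is the symbol being defined: contributes nothing new
    B is not nullable, so stop
From B → T d:
  - T is a non-terminal: add FIRST(T) \ {ε} = { '/' }
    T is nullable, so continue to the next symbol
  - d is a terminal: add 'd' and stop
From B → D D:
  - D is a non-terminal: add FIRST(D) \ {ε} = { '/' }
    D is not nullable, so stop

Collecting: FIRST(B) = { '/', 'd' }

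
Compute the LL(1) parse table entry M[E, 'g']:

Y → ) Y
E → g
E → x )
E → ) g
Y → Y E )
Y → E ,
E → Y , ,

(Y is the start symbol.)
E → g, E → Y , ,

To find M[E, 'g'], we find productions for E where 'g' is in the predict set (PREDICT(N → α) = (FIRST(α) \ {ε}) ∪ (FOLLOW(N) if α ⇒* ε)).

Relevant sets:
  FIRST(Y) = { ')', 'g', 'x' }

E → g: PREDICT = { 'g' }
  'g' is in predict set, so this production goes in M[E, 'g']
E → x ): PREDICT = { 'x' }
E → ) g: PREDICT = { ')' }
E → Y , ,: PREDICT = { ')', 'g', 'x' }
  'g' is in predict set, so this production goes in M[E, 'g']

M[E, 'g'] = E → g, E → Y , ,  (a multiply-defined cell — the grammar is not LL(1))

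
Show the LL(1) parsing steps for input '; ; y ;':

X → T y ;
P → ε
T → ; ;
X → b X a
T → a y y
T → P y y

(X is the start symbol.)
LL(1) parsing maintains a stack (initially the start symbol over $) and the input. At each step: if the stack top is a terminal, match it against the current input token; if it is a non-terminal N, replace it with the RHS of M[N, lookahead] (the unique production whose predict set contains the lookahead).

Stack is shown with the top on the left.

Stack      Input      Action
----------------------------
X $        ; ; y ; $  output X → T y ;
T y ; $    ; ; y ; $  output T → ; ;
; ; y ; $  ; ; y ; $  match ';'
; y ; $    ; y ; $    match ';'
y ; $      y ; $      match 'y'
; $        ; $        match ';'
$          $          accept

The string is accepted.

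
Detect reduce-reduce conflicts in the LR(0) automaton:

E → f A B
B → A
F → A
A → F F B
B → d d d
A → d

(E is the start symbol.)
A reduce-reduce conflict occurs when an LR(0) state has two complete items [A → α .] and [B → β .] — both call for a reduction, and with no lookahead the parser cannot choose between them.

Augment with E' → E and build the canonical LR(0) collection (I0 = CLOSURE({[E' → . E]}), then GOTO on every symbol after a dot until no new states appear). It has 14 states:
  I0: { [E → . f A B], [E' → . E] }  — shift
  I1: { [E' → E .] }  — accept
  I2: { [A → . F F B], [A → . d], [E → f . A B], [F → . A] }  — shift
  I3: { [A → . F F B], [A → . d], [B → . A], [B → . d d d], [E → f A . B], [F → . A], [F → A .] }  — shift, reduce
  I4: { [A → . F F B], [A → . d], [A → F . F B], [F → . A] }  — shift
  I5: { [A → d .] }  — reduce
  I6: { [F → A .] }  — reduce
  I7: { [A → . F F B], [A → . d], [A → F . F B], [A → F F . B], [B → . A], [B → . d d d], [F → . A] }  — shift
  I8: { [B → A .], [F → A .] }  — 2 reduces
  I9: { [A → F F B .] }  — reduce
  I10: { [A → d .], [B → d . d d] }  — shift, reduce
  I11: { [B → d d . d] }  — shift
  I12: { [B → d d d .] }  — reduce
  I13: { [E → f A B .] }  — reduce

I8 contains complete items [B → A .], [F → A .] — reduce-reduce conflict.

Answer: Yes — I8: [B → A .] vs [F → A .]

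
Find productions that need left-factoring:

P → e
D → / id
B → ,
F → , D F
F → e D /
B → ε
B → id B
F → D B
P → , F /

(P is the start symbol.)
Left-factoring is needed when two productions for the same non-terminal
share a common prefix on the right-hand side.

Productions for P:
  P → e
  P → , F /
Productions for B:
  B → ,
  B → ε
  B → id B
Productions for F:
  F → , D F
  F → e D /
  F → D B

No common prefixes found.

Answer: No, left-factoring is not needed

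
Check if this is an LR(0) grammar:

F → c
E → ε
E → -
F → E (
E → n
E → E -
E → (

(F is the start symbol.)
A grammar is LR(0) if no state in the canonical LR(0) collection has:
  - both a shift item (dot before a terminal) and a complete item (shift-reduce conflict), or
  - two or more complete items (reduce-reduce conflict; the accept item [F' → F .] counts as a complete item here).

Augment with F' → F and build the canonical LR(0) collection (I0 = CLOSURE({[F' → . F]}), then GOTO on every symbol after a dot until no new states appear). It has 9 states:
  I0: { [E → . (], [E → . -], [E → . E -], [E → . n], [E → .], [F → . E (], [F → . c], [F' → . F] }  — shift, reduce
  I1: { [E → ( .] }  — reduce
  I2: { [E → - .] }  — reduce
  I3: { [E → E . -], [F → E . (] }  — shift
  I4: { [F' → F .] }  — accept
  I5: { [F → c .] }  — reduce
  I6: { [E → n .] }  — reduce
  I7: { [F → E ( .] }  — reduce
  I8: { [E → E - .] }  — reduce

Conflict in state I0:
  Shift-reduce conflict between [E → .] and [E → . (]
So the grammar is NOT LR(0).

Answer: No. Shift-reduce conflict between [E → .] and [E → . (]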